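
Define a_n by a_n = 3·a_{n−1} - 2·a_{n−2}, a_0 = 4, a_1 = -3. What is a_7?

-885

With companion matrix B = [[3, -2], [1, 0]], [a_n, a_{n−1}]ᵀ = B·[a_{n−1}, a_{n−2}]ᵀ, so [a_7, a_6]ᵀ = B^6·[a_1, a_0]ᵀ.
B^6 = [[127, -126], [63, -62]], giving [a_7, a_6]ᵀ = [[-885], [-437]].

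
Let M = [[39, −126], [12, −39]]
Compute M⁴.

[[81, 0], [0, 81]]

tr M = 0 and det M = −9, so the characteristic polynomial is λ² − (0)λ + (−9) with roots 3 and −3.
Eigenvectors give P = [[7, −3], [2, −1]] with P⁻¹ = [[1, −3], [2, −7]], and M = P·diag(3, −3)·P⁻¹.
Then M⁴ = P·diag(81, 81)·P⁻¹ = [[567, −243], [162, −81]] · [[1, −3], [2, −7]] = [[81, 0], [0, 81]].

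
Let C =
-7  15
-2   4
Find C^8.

[[1531, -3825], [510, -1274]]

tr C = -3 and det C = 2, so the characteristic polynomial is λ² − (-3)λ + (2) with roots -2 and -1.
Eigenvectors give P = [[3, 5], [1, 2]] with P⁻¹ = [[2, -5], [-1, 3]], and C = P·diag(-2, -1)·P⁻¹.
Then C^8 = P·diag(256, 1)·P⁻¹ = [[768, 5], [256, 2]] · [[2, -5], [-1, 3]] = [[1531, -3825], [510, -1274]].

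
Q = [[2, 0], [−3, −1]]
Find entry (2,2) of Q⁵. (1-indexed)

tr Q = 1 and det Q = −2, so the characteristic polynomial is λ² − (1)λ + (−2) with roots 2 and −1.
Eigenvectors give P = [[1, 0], [−1, 1]] with P⁻¹ = [[1, 0], [1, 1]], and Q = P·diag(2, −1)·P⁻¹.
Then Q⁵ = P·diag(32, −1)·P⁻¹ = [[32, 0], [−32, −1]] · [[1, 0], [1, 1]] = [[32, 0], [−33, −1]].

−1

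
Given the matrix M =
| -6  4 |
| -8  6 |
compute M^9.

tr M = 0 and det M = -4, so the characteristic polynomial is λ² − (0)λ + (-4) with roots -2 and 2.
Eigenvectors give P = [[1, -1], [1, -2]] with P⁻¹ = [[2, -1], [1, -1]], and M = P·diag(-2, 2)·P⁻¹.
Then M^9 = P·diag(-512, 512)·P⁻¹ = [[-512, -512], [-512, -1024]] · [[2, -1], [1, -1]] = [[-1536, 1024], [-2048, 1536]].

[[-1536, 1024], [-2048, 1536]]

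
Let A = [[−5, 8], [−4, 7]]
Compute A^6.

[[−727, 1456], [−728, 1457]]

tr A = 2 and det A = −3, so the characteristic polynomial is λ² − (2)λ + (−3) with roots −1 and 3.
Eigenvectors give P = [[−2, 1], [−1, 1]] with P⁻¹ = [[−1, 1], [−1, 2]], and A = P·diag(−1, 3)·P⁻¹.
Then A^6 = P·diag(1, 729)·P⁻¹ = [[−2, 729], [−1, 729]] · [[−1, 1], [−1, 2]] = [[−727, 1456], [−728, 1457]].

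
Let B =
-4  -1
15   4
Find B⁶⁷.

B² = I (check: tr B = 0 and det B = -1), so B⁶⁷ = B since 67 is odd.

[[-4, -1], [15, 4]]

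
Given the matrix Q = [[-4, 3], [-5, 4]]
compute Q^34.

[[1, 0], [0, 1]]

Q² = I (check: tr Q = 0 and det Q = -1), so Q^34 = I since 34 is even.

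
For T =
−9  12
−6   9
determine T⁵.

tr T = 0 and det T = −9, so the characteristic polynomial is λ² − (0)λ + (−9) with roots 3 and −3.
Eigenvectors give P = [[1, 2], [1, 1]] with P⁻¹ = [[−1, 2], [1, −1]], and T = P·diag(3, −3)·P⁻¹.
Then T⁵ = P·diag(243, −243)·P⁻¹ = [[243, −486], [243, −243]] · [[−1, 2], [1, −1]] = [[−729, 972], [−486, 729]].

[[−729, 972], [−486, 729]]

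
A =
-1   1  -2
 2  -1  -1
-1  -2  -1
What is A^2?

[[5, 2, 3], [-3, 5, -2], [-2, 3, 5]]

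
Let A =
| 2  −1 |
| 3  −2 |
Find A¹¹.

[[2, −1], [3, −2]]

A² = I (check: tr A = 0 and det A = −1), so A¹¹ = A since 11 is odd.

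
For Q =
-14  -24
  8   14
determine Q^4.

tr Q = 0 and det Q = -4, so the characteristic polynomial is λ² − (0)λ + (-4) with roots -2 and 2.
Eigenvectors give P = [[-2, -3], [1, 2]] with P⁻¹ = [[-2, -3], [1, 2]], and Q = P·diag(-2, 2)·P⁻¹.
Then Q^4 = P·diag(16, 16)·P⁻¹ = [[-32, -48], [16, 32]] · [[-2, -3], [1, 2]] = [[16, 0], [0, 16]].

[[16, 0], [0, 16]]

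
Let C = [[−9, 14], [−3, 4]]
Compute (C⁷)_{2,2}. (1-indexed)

tr C = −5 and det C = 6, so the characteristic polynomial is λ² − (−5)λ + (6) with roots −2 and −3.
Eigenvectors give P = [[2, 7], [1, 3]] with P⁻¹ = [[−3, 7], [1, −2]], and C = P·diag(−2, −3)·P⁻¹.
Then C⁷ = P·diag(−128, −2187)·P⁻¹ = [[−256, −15309], [−128, −6561]] · [[−3, 7], [1, −2]] = [[−14541, 28826], [−6177, 12226]].

12226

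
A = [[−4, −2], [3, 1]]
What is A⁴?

[[46, 30], [−45, −29]]

tr A = −3 and det A = 2, so the characteristic polynomial is λ² − (−3)λ + (2) with roots −1 and −2.
Eigenvectors give P = [[2, 1], [−3, −1]] with P⁻¹ = [[−1, −1], [3, 2]], and A = P·diag(−1, −2)·P⁻¹.
Then A⁴ = P·diag(1, 16)·P⁻¹ = [[2, 16], [−3, −16]] · [[−1, −1], [3, 2]] = [[46, 30], [−45, −29]].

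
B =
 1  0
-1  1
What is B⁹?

B = I + N where N = [[0, 0], [-1, 0]] is strictly lower-triangular, so N² = 0.
(I + N)⁹ = I + 9·N = [[1, 0], [-9, 1]].

[[1, 0], [-9, 1]]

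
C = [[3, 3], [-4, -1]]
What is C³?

C² = [[-3, 6], [-8, -11]]
C³ = [[-33, -15], [20, -13]]

[[-33, -15], [20, -13]]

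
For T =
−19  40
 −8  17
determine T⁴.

tr T = −2 and det T = −3, so the characteristic polynomial is λ² − (−2)λ + (−3) with roots −3 and 1.
Eigenvectors give P = [[5, 2], [2, 1]] with P⁻¹ = [[1, −2], [−2, 5]], and T = P·diag(−3, 1)·P⁻¹.
Then T⁴ = P·diag(81, 1)·P⁻¹ = [[405, 2], [162, 1]] · [[1, −2], [−2, 5]] = [[401, −800], [160, −319]].

[[401, −800], [160, −319]]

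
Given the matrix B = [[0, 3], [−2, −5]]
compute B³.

[[30, 57], [−38, −65]]

tr B = −5 and det B = 6, so the characteristic polynomial is λ² − (−5)λ + (6) with roots −3 and −2.
Eigenvectors give P = [[−1, 3], [1, −2]] with P⁻¹ = [[2, 3], [1, 1]], and B = P·diag(−3, −2)·P⁻¹.
Then B³ = P·diag(−27, −8)·P⁻¹ = [[27, −24], [−27, 16]] · [[2, 3], [1, 1]] = [[30, 57], [−38, −65]].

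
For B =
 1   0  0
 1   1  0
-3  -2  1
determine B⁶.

B = I + N where N = [[0, 0, 0], [1, 0, 0], [-3, -2, 0]] is strictly lower-triangular, so N³ = 0.
(I + N)⁶ = I + 6·N + 15·N² = [[1, 0, 0], [6, 1, 0], [-48, -12, 1]].

[[1, 0, 0], [6, 1, 0], [-48, -12, 1]]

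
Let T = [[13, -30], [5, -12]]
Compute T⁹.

tr T = 1 and det T = -6, so the characteristic polynomial is λ² − (1)λ + (-6) with roots -2 and 3.
Eigenvectors give P = [[-2, -3], [-1, -1]] with P⁻¹ = [[1, -3], [-1, 2]], and T = P·diag(-2, 3)·P⁻¹.
Then T⁹ = P·diag(-512, 19683)·P⁻¹ = [[1024, -59049], [512, -19683]] · [[1, -3], [-1, 2]] = [[60073, -121170], [20195, -40902]].

[[60073, -121170], [20195, -40902]]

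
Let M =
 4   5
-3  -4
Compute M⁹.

M² = I (check: tr M = 0 and det M = -1), so M⁹ = M since 9 is odd.

[[4, 5], [-3, -4]]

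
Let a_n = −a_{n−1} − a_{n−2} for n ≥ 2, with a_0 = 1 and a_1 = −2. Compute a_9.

With companion matrix Q = [[−1, −1], [1, 0]], [a_n, a_{n−1}]ᵀ = Q·[a_{n−1}, a_{n−2}]ᵀ, so [a_9, a_8]ᵀ = Q^8·[a_1, a_0]ᵀ.
Q^8 = [[0, 1], [−1, −1]], giving [a_9, a_8]ᵀ = [[1], [1]].

1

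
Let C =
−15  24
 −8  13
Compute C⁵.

[[−975, 1464], [−488, 733]]

tr C = −2 and det C = −3, so the characteristic polynomial is λ² − (−2)λ + (−3) with roots 1 and −3.
Eigenvectors give P = [[−3, 2], [−2, 1]] with P⁻¹ = [[1, −2], [2, −3]], and C = P·diag(1, −3)·P⁻¹.
Then C⁵ = P·diag(1, −243)·P⁻¹ = [[−3, −486], [−2, −243]] · [[1, −2], [2, −3]] = [[−975, 1464], [−488, 733]].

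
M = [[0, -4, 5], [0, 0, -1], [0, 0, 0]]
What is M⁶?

M is strictly triangular, hence nilpotent: M³ = 0, so M⁶ = 0.

[[0, 0, 0], [0, 0, 0], [0, 0, 0]]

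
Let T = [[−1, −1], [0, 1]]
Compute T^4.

[[1, 0], [0, 1]]

T² = I (check: tr T = 0 and det T = −1), so T^4 = I since 4 is even.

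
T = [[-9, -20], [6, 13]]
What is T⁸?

tr T = 4 and det T = 3, so the characteristic polynomial is λ² − (4)λ + (3) with roots 3 and 1.
Eigenvectors give P = [[-5, 2], [3, -1]] with P⁻¹ = [[1, 2], [3, 5]], and T = P·diag(3, 1)·P⁻¹.
Then T⁸ = P·diag(6561, 1)·P⁻¹ = [[-32805, 2], [19683, -1]] · [[1, 2], [3, 5]] = [[-32799, -65600], [19680, 39361]].

[[-32799, -65600], [19680, 39361]]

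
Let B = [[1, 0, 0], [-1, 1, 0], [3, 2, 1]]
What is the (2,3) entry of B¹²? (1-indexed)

B = I + N where N = [[0, 0, 0], [-1, 0, 0], [3, 2, 0]] is strictly lower-triangular, so N³ = 0.
(I + N)¹² = I + 12·N + 66·N² = [[1, 0, 0], [-12, 1, 0], [-96, 24, 1]].

0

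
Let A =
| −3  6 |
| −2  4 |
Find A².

[[−3, 6], [−2, 4]]

A² = A (a projection; rank 1, trace 1), so A² = A.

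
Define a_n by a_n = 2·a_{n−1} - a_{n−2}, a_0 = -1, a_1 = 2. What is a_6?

With companion matrix Q = [[2, -1], [1, 0]], [a_n, a_{n−1}]ᵀ = Q·[a_{n−1}, a_{n−2}]ᵀ, so [a_6, a_5]ᵀ = Q^5·[a_1, a_0]ᵀ.
Q^5 = [[6, -5], [5, -4]], giving [a_6, a_5]ᵀ = [[17], [14]].

17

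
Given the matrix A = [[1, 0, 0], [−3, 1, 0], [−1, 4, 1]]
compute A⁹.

A = I + N where N = [[0, 0, 0], [−3, 0, 0], [−1, 4, 0]] is strictly lower-triangular, so N³ = 0.
(I + N)⁹ = I + 9·N + 36·N² = [[1, 0, 0], [−27, 1, 0], [−441, 36, 1]].

[[1, 0, 0], [−27, 1, 0], [−441, 36, 1]]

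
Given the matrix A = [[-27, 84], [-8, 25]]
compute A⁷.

[[-15315, 45948], [-4376, 13129]]

tr A = -2 and det A = -3, so the characteristic polynomial is λ² − (-2)λ + (-3) with roots -3 and 1.
Eigenvectors give P = [[7, -3], [2, -1]] with P⁻¹ = [[1, -3], [2, -7]], and A = P·diag(-3, 1)·P⁻¹.
Then A⁷ = P·diag(-2187, 1)·P⁻¹ = [[-15309, -3], [-4374, -1]] · [[1, -3], [2, -7]] = [[-15315, 45948], [-4376, 13129]].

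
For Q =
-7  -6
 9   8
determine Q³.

[[-19, -18], [27, 26]]

tr Q = 1 and det Q = -2, so the characteristic polynomial is λ² − (1)λ + (-2) with roots -1 and 2.
Eigenvectors give P = [[-1, -2], [1, 3]] with P⁻¹ = [[-3, -2], [1, 1]], and Q = P·diag(-1, 2)·P⁻¹.
Then Q³ = P·diag(-1, 8)·P⁻¹ = [[1, -16], [-1, 24]] · [[-3, -2], [1, 1]] = [[-19, -18], [27, 26]].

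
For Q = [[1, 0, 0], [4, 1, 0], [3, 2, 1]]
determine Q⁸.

Q = I + N where N = [[0, 0, 0], [4, 0, 0], [3, 2, 0]] is strictly lower-triangular, so N³ = 0.
(I + N)⁸ = I + 8·N + 28·N² = [[1, 0, 0], [32, 1, 0], [248, 16, 1]].

[[1, 0, 0], [32, 1, 0], [248, 16, 1]]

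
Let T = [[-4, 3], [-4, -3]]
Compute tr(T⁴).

T² = [[4, -21], [28, -3]]
T³ = [[68, 75], [-100, 93]]
T⁴ = [[-572, -21], [28, -579]]

-1151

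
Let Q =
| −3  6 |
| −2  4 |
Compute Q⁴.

Q² = Q (a projection; rank 1, trace 1), so Q⁴ = Q.

[[−3, 6], [−2, 4]]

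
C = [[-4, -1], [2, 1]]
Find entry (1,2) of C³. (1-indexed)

-11

C² = [[14, 3], [-6, -1]]
C³ = [[-50, -11], [22, 5]]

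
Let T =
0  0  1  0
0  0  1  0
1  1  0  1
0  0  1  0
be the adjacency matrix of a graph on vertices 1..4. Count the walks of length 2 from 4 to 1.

1

The number of length-2 walks from vertex 4 to vertex 1 is entry (4,1) of T², where T is the adjacency matrix.
T² = [[1, 1, 0, 1], [1, 1, 0, 1], [0, 0, 3, 0], [1, 1, 0, 1]]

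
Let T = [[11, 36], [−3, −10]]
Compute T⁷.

[[515, 1548], [−129, −388]]

tr T = 1 and det T = −2, so the characteristic polynomial is λ² − (1)λ + (−2) with roots −1 and 2.
Eigenvectors give P = [[−3, −4], [1, 1]] with P⁻¹ = [[1, 4], [−1, −3]], and T = P·diag(−1, 2)·P⁻¹.
Then T⁷ = P·diag(−1, 128)·P⁻¹ = [[3, −512], [−1, 128]] · [[1, 4], [−1, −3]] = [[515, 1548], [−129, −388]].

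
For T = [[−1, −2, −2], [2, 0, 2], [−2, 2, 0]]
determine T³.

[[−1, −6, −6], [14, 4, 12], [−14, 4, −4]]

T² = [[1, −2, −2], [−6, 0, −4], [6, 4, 8]]
T³ = [[−1, −6, −6], [14, 4, 12], [−14, 4, −4]]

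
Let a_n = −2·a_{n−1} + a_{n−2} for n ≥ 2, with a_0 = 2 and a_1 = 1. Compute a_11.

With companion matrix M = [[−2, 1], [1, 0]], [a_n, a_{n−1}]ᵀ = M·[a_{n−1}, a_{n−2}]ᵀ, so [a_11, a_10]ᵀ = M^10·[a_1, a_0]ᵀ.
M^10 = [[5741, −2378], [−2378, 985]], giving [a_11, a_10]ᵀ = [[985], [−408]].

985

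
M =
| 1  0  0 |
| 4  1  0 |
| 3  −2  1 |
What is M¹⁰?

[[1, 0, 0], [40, 1, 0], [−330, −20, 1]]

M = I + N where N = [[0, 0, 0], [4, 0, 0], [3, −2, 0]] is strictly lower-triangular, so N³ = 0.
(I + N)¹⁰ = I + 10·N + 45·N² = [[1, 0, 0], [40, 1, 0], [−330, −20, 1]].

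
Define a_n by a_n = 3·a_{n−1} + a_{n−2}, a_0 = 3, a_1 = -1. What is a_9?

With companion matrix B = [[3, 1], [1, 0]], [a_n, a_{n−1}]ᵀ = B·[a_{n−1}, a_{n−2}]ᵀ, so [a_9, a_8]ᵀ = B^8·[a_1, a_0]ᵀ.
B^8 = [[12970, 3927], [3927, 1189]], giving [a_9, a_8]ᵀ = [[-1189], [-360]].

-1189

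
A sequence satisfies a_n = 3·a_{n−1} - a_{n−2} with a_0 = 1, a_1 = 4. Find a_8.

With companion matrix B = [[3, -1], [1, 0]], [a_n, a_{n−1}]ᵀ = B·[a_{n−1}, a_{n−2}]ᵀ, so [a_8, a_7]ᵀ = B^7·[a_1, a_0]ᵀ.
B^7 = [[987, -377], [377, -144]], giving [a_8, a_7]ᵀ = [[3571], [1364]].

3571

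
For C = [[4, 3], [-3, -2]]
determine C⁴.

C² = [[7, 6], [-6, -5]]
C³ = [[10, 9], [-9, -8]]
C⁴ = [[13, 12], [-12, -11]]

[[13, 12], [-12, -11]]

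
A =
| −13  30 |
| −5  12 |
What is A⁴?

[[211, −390], [65, −114]]

tr A = −1 and det A = −6, so the characteristic polynomial is λ² − (−1)λ + (−6) with roots −3 and 2.
Eigenvectors give P = [[3, −2], [1, −1]] with P⁻¹ = [[1, −2], [1, −3]], and A = P·diag(−3, 2)·P⁻¹.
Then A⁴ = P·diag(81, 16)·P⁻¹ = [[243, −32], [81, −16]] · [[1, −2], [1, −3]] = [[211, −390], [65, −114]].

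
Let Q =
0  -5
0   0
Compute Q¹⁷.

Q is strictly triangular, hence nilpotent: Q² = 0, so Q¹⁷ = 0.

[[0, 0], [0, 0]]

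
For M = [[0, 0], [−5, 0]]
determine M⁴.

M is strictly triangular, hence nilpotent: M² = 0, so M⁴ = 0.

[[0, 0], [0, 0]]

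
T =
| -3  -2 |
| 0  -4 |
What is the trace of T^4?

T^2 = [[9, 14], [0, 16]]
T^3 = [[-27, -74], [0, -64]]
T^4 = [[81, 350], [0, 256]]

337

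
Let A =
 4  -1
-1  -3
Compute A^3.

[[69, -14], [-14, -29]]

A^2 = [[17, -1], [-1, 10]]
A^3 = [[69, -14], [-14, -29]]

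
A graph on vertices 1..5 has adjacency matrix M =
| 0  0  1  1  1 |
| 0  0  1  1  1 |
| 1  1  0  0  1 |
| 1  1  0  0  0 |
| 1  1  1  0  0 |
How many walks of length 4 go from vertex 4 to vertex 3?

14

The number of length-4 walks from vertex 4 to vertex 3 is entry (4,3) of M^4, where M is the adjacency matrix.
M^2 = [[3, 3, 1, 0, 1], [3, 3, 1, 0, 1], [1, 1, 3, 2, 2], [0, 0, 2, 2, 2], [1, 1, 2, 2, 3]]
M^3 = [[2, 2, 7, 6, 7], [2, 2, 7, 6, 7], [7, 7, 4, 2, 5], [6, 6, 2, 0, 2], [7, 7, 5, 2, 4]]
M^4 = [[20, 20, 11, 4, 11], [20, 20, 11, 4, 11], [11, 11, 19, 14, 18], [4, 4, 14, 12, 14], [11, 11, 18, 14, 19]]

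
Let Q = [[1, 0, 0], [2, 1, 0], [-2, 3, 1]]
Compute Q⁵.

[[1, 0, 0], [10, 1, 0], [50, 15, 1]]

Q = I + N where N = [[0, 0, 0], [2, 0, 0], [-2, 3, 0]] is strictly lower-triangular, so N³ = 0.
(I + N)⁵ = I + 5·N + 10·N² = [[1, 0, 0], [10, 1, 0], [50, 15, 1]].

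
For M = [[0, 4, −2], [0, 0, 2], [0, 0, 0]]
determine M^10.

[[0, 0, 0], [0, 0, 0], [0, 0, 0]]

M is strictly triangular, hence nilpotent: M^3 = 0, so M^10 = 0.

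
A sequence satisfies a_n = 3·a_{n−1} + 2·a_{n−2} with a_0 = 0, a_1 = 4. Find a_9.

With companion matrix B = [[3, 2], [1, 0]], [a_n, a_{n−1}]ᵀ = B·[a_{n−1}, a_{n−2}]ᵀ, so [a_9, a_8]ᵀ = B⁸·[a_1, a_0]ᵀ.
B⁸ = [[22363, 12558], [6279, 3526]], giving [a_9, a_8]ᵀ = [[89452], [25116]].

89452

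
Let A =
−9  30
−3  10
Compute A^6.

A² = A (a projection; rank 1, trace 1), so A^6 = A.

[[−9, 30], [−3, 10]]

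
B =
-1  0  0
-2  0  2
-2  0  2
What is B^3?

B^2 = [[1, 0, 0], [-2, 0, 4], [-2, 0, 4]]
B^3 = [[-1, 0, 0], [-6, 0, 8], [-6, 0, 8]]

[[-1, 0, 0], [-6, 0, 8], [-6, 0, 8]]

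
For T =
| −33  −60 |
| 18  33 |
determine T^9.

tr T = 0 and det T = −9, so the characteristic polynomial is λ² − (0)λ + (−9) with roots −3 and 3.
Eigenvectors give P = [[−2, −5], [1, 3]] with P⁻¹ = [[−3, −5], [1, 2]], and T = P·diag(−3, 3)·P⁻¹.
Then T^9 = P·diag(−19683, 19683)·P⁻¹ = [[39366, −98415], [−19683, 59049]] · [[−3, −5], [1, 2]] = [[−216513, −393660], [118098, 216513]].

[[−216513, −393660], [118098, 216513]]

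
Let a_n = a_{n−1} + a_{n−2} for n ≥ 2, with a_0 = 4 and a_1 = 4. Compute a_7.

84

With companion matrix T = [[1, 1], [1, 0]], [a_n, a_{n−1}]ᵀ = T·[a_{n−1}, a_{n−2}]ᵀ, so [a_7, a_6]ᵀ = T⁶·[a_1, a_0]ᵀ.
T⁶ = [[13, 8], [8, 5]], giving [a_7, a_6]ᵀ = [[84], [52]].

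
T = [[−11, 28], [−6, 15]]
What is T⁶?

tr T = 4 and det T = 3, so the characteristic polynomial is λ² − (4)λ + (3) with roots 3 and 1.
Eigenvectors give P = [[2, 7], [1, 3]] with P⁻¹ = [[−3, 7], [1, −2]], and T = P·diag(3, 1)·P⁻¹.
Then T⁶ = P·diag(729, 1)·P⁻¹ = [[1458, 7], [729, 3]] · [[−3, 7], [1, −2]] = [[−4367, 10192], [−2184, 5097]].

[[−4367, 10192], [−2184, 5097]]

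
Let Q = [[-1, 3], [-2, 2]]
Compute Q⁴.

[[19, -21], [14, -2]]

Q² = [[-5, 3], [-2, -2]]
Q³ = [[-1, -9], [6, -10]]
Q⁴ = [[19, -21], [14, -2]]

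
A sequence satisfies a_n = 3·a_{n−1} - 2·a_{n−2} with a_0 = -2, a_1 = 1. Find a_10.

With companion matrix B = [[3, -2], [1, 0]], [a_n, a_{n−1}]ᵀ = B·[a_{n−1}, a_{n−2}]ᵀ, so [a_10, a_9]ᵀ = B^9·[a_1, a_0]ᵀ.
B^9 = [[1023, -1022], [511, -510]], giving [a_10, a_9]ᵀ = [[3067], [1531]].

3067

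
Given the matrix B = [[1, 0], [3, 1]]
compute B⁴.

B = I + N where N = [[0, 0], [3, 0]] is strictly lower-triangular, so N² = 0.
(I + N)⁴ = I + 4·N = [[1, 0], [12, 1]].

[[1, 0], [12, 1]]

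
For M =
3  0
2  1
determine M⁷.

tr M = 4 and det M = 3, so the characteristic polynomial is λ² − (4)λ + (3) with roots 3 and 1.
Eigenvectors give P = [[1, 0], [1, -1]] with P⁻¹ = [[1, 0], [1, -1]], and M = P·diag(3, 1)·P⁻¹.
Then M⁷ = P·diag(2187, 1)·P⁻¹ = [[2187, 0], [2187, -1]] · [[1, 0], [1, -1]] = [[2187, 0], [2186, 1]].

[[2187, 0], [2186, 1]]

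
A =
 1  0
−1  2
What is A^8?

tr A = 3 and det A = 2, so the characteristic polynomial is λ² − (3)λ + (2) with roots 2 and 1.
Eigenvectors give P = [[0, 1], [−1, 1]] with P⁻¹ = [[1, −1], [1, 0]], and A = P·diag(2, 1)·P⁻¹.
Then A^8 = P·diag(256, 1)·P⁻¹ = [[0, 1], [−256, 1]] · [[1, −1], [1, 0]] = [[1, 0], [−255, 256]].

[[1, 0], [−255, 256]]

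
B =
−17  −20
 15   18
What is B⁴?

[[−179, −260], [195, 276]]

tr B = 1 and det B = −6, so the characteristic polynomial is λ² − (1)λ + (−6) with roots −2 and 3.
Eigenvectors give P = [[4, −1], [−3, 1]] with P⁻¹ = [[1, 1], [3, 4]], and B = P·diag(−2, 3)·P⁻¹.
Then B⁴ = P·diag(16, 81)·P⁻¹ = [[64, −81], [−48, 81]] · [[1, 1], [3, 4]] = [[−179, −260], [195, 276]].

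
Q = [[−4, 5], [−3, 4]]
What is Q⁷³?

[[−4, 5], [−3, 4]]

Q² = I (check: tr Q = 0 and det Q = −1), so Q⁷³ = Q since 73 is odd.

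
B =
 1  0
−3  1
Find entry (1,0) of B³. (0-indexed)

−9

B = I + N where N = [[0, 0], [−3, 0]] is strictly lower-triangular, so N² = 0.
(I + N)³ = I + 3·N = [[1, 0], [−9, 1]].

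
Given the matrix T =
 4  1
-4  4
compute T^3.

T^2 = [[12, 8], [-32, 12]]
T^3 = [[16, 44], [-176, 16]]

[[16, 44], [-176, 16]]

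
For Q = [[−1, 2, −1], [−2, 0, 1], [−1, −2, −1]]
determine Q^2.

[[−2, 0, 4], [1, −6, 1], [6, 0, 0]]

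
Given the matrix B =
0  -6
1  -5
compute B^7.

tr B = -5 and det B = 6, so the characteristic polynomial is λ² − (-5)λ + (6) with roots -2 and -3.
Eigenvectors give P = [[-3, -2], [-1, -1]] with P⁻¹ = [[-1, 2], [1, -3]], and B = P·diag(-2, -3)·P⁻¹.
Then B^7 = P·diag(-128, -2187)·P⁻¹ = [[384, 4374], [128, 2187]] · [[-1, 2], [1, -3]] = [[3990, -12354], [2059, -6305]].

[[3990, -12354], [2059, -6305]]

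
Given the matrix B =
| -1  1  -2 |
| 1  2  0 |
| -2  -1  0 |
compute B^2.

[[6, 3, 2], [1, 5, -2], [1, -4, 4]]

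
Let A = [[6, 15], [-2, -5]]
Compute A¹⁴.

[[6, 15], [-2, -5]]

A² = A (a projection; rank 1, trace 1), so A¹⁴ = A.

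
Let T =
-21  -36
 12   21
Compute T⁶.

tr T = 0 and det T = -9, so the characteristic polynomial is λ² − (0)λ + (-9) with roots -3 and 3.
Eigenvectors give P = [[-2, -3], [1, 2]] with P⁻¹ = [[-2, -3], [1, 2]], and T = P·diag(-3, 3)·P⁻¹.
Then T⁶ = P·diag(729, 729)·P⁻¹ = [[-1458, -2187], [729, 1458]] · [[-2, -3], [1, 2]] = [[729, 0], [0, 729]].

[[729, 0], [0, 729]]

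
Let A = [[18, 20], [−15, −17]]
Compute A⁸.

[[25476, 25220], [−18915, −18659]]

tr A = 1 and det A = −6, so the characteristic polynomial is λ² − (1)λ + (−6) with roots 3 and −2.
Eigenvectors give P = [[4, −1], [−3, 1]] with P⁻¹ = [[1, 1], [3, 4]], and A = P·diag(3, −2)·P⁻¹.
Then A⁸ = P·diag(6561, 256)·P⁻¹ = [[26244, −256], [−19683, 256]] · [[1, 1], [3, 4]] = [[25476, 25220], [−18915, −18659]].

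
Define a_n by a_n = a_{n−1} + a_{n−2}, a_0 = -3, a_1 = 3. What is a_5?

With companion matrix M = [[1, 1], [1, 0]], [a_n, a_{n−1}]ᵀ = M·[a_{n−1}, a_{n−2}]ᵀ, so [a_5, a_4]ᵀ = M⁴·[a_1, a_0]ᵀ.
M⁴ = [[5, 3], [3, 2]], giving [a_5, a_4]ᵀ = [[6], [3]].

6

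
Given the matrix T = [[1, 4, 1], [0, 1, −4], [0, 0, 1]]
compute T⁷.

[[1, 28, −329], [0, 1, −28], [0, 0, 1]]

T = I + N where N = [[0, 4, 1], [0, 0, −4], [0, 0, 0]] is strictly upper-triangular, so N³ = 0.
(I + N)⁷ = I + 7·N + 21·N² = [[1, 28, −329], [0, 1, −28], [0, 0, 1]].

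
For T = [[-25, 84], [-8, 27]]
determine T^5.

tr T = 2 and det T = -3, so the characteristic polynomial is λ² − (2)λ + (-3) with roots 3 and -1.
Eigenvectors give P = [[3, 7], [1, 2]] with P⁻¹ = [[-2, 7], [1, -3]], and T = P·diag(3, -1)·P⁻¹.
Then T^5 = P·diag(243, -1)·P⁻¹ = [[729, -7], [243, -2]] · [[-2, 7], [1, -3]] = [[-1465, 5124], [-488, 1707]].

[[-1465, 5124], [-488, 1707]]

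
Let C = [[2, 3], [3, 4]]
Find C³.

C² = [[13, 18], [18, 25]]
C³ = [[80, 111], [111, 154]]

[[80, 111], [111, 154]]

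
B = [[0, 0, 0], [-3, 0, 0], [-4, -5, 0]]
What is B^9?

B is strictly triangular, hence nilpotent: B^3 = 0, so B^9 = 0.

[[0, 0, 0], [0, 0, 0], [0, 0, 0]]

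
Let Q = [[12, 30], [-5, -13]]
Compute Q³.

tr Q = -1 and det Q = -6, so the characteristic polynomial is λ² − (-1)λ + (-6) with roots -3 and 2.
Eigenvectors give P = [[-2, 3], [1, -1]] with P⁻¹ = [[1, 3], [1, 2]], and Q = P·diag(-3, 2)·P⁻¹.
Then Q³ = P·diag(-27, 8)·P⁻¹ = [[54, 24], [-27, -8]] · [[1, 3], [1, 2]] = [[78, 210], [-35, -97]].

[[78, 210], [-35, -97]]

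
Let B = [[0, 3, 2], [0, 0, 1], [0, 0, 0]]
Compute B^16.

B is strictly triangular, hence nilpotent: B^3 = 0, so B^16 = 0.

[[0, 0, 0], [0, 0, 0], [0, 0, 0]]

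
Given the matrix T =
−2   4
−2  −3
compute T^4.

[[−184, 60], [−30, −199]]

T^2 = [[−4, −20], [10, 1]]
T^3 = [[48, 44], [−22, 37]]
T^4 = [[−184, 60], [−30, −199]]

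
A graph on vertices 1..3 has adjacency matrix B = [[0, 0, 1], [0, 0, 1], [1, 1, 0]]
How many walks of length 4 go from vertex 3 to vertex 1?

0

The number of length-4 walks from vertex 3 to vertex 1 is entry (3,1) of B⁴, where B is the adjacency matrix.
B² = [[1, 1, 0], [1, 1, 0], [0, 0, 2]]
B³ = [[0, 0, 2], [0, 0, 2], [2, 2, 0]]
B⁴ = [[2, 2, 0], [2, 2, 0], [0, 0, 4]]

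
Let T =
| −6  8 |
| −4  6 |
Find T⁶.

tr T = 0 and det T = −4, so the characteristic polynomial is λ² − (0)λ + (−4) with roots 2 and −2.
Eigenvectors give P = [[1, 2], [1, 1]] with P⁻¹ = [[−1, 2], [1, −1]], and T = P·diag(2, −2)·P⁻¹.
Then T⁶ = P·diag(64, 64)·P⁻¹ = [[64, 128], [64, 64]] · [[−1, 2], [1, −1]] = [[64, 0], [0, 64]].

[[64, 0], [0, 64]]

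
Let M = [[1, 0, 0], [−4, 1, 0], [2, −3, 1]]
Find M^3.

[[1, 0, 0], [−12, 1, 0], [42, −9, 1]]

M = I + N where N = [[0, 0, 0], [−4, 0, 0], [2, −3, 0]] is strictly lower-triangular, so N^3 = 0.
(I + N)^3 = I + 3·N + 3·N^2 = [[1, 0, 0], [−12, 1, 0], [42, −9, 1]].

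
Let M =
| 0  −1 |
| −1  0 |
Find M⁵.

M² = I (check: tr M = 0 and det M = −1), so M⁵ = M since 5 is odd.

[[0, −1], [−1, 0]]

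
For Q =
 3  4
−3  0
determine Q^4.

[[−99, −180], [135, 36]]

Q^2 = [[−3, 12], [−9, −12]]
Q^3 = [[−45, −12], [9, −36]]
Q^4 = [[−99, −180], [135, 36]]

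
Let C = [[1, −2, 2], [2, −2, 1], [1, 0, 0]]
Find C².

[[−1, 2, 0], [−1, 0, 2], [1, −2, 2]]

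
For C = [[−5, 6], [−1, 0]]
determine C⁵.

[[−665, 1266], [−211, 390]]

tr C = −5 and det C = 6, so the characteristic polynomial is λ² − (−5)λ + (6) with roots −2 and −3.
Eigenvectors give P = [[2, 3], [1, 1]] with P⁻¹ = [[−1, 3], [1, −2]], and C = P·diag(−2, −3)·P⁻¹.
Then C⁵ = P·diag(−32, −243)·P⁻¹ = [[−64, −729], [−32, −243]] · [[−1, 3], [1, −2]] = [[−665, 1266], [−211, 390]].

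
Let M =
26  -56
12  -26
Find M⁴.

tr M = 0 and det M = -4, so the characteristic polynomial is λ² − (0)λ + (-4) with roots -2 and 2.
Eigenvectors give P = [[-2, -7], [-1, -3]] with P⁻¹ = [[3, -7], [-1, 2]], and M = P·diag(-2, 2)·P⁻¹.
Then M⁴ = P·diag(16, 16)·P⁻¹ = [[-32, -112], [-16, -48]] · [[3, -7], [-1, 2]] = [[16, 0], [0, 16]].

[[16, 0], [0, 16]]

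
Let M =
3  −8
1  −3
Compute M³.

[[3, −8], [1, −3]]

M² = I (check: tr M = 0 and det M = −1), so M³ = M since 3 is odd.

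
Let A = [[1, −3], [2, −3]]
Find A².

[[−5, 6], [−4, 3]]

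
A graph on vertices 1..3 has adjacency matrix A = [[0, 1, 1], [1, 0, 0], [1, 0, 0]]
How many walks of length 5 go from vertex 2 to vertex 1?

4

The number of length-5 walks from vertex 2 to vertex 1 is entry (2,1) of A^5, where A is the adjacency matrix.
A^2 = [[2, 0, 0], [0, 1, 1], [0, 1, 1]]
A^3 = [[0, 2, 2], [2, 0, 0], [2, 0, 0]]
A^4 = [[4, 0, 0], [0, 2, 2], [0, 2, 2]]
A^5 = [[0, 4, 4], [4, 0, 0], [4, 0, 0]]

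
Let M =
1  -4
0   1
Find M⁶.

[[1, -24], [0, 1]]

M = I + N where N = [[0, -4], [0, 0]] is strictly upper-triangular, so N² = 0.
(I + N)⁶ = I + 6·N = [[1, -24], [0, 1]].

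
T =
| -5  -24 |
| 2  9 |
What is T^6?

tr T = 4 and det T = 3, so the characteristic polynomial is λ² − (4)λ + (3) with roots 1 and 3.
Eigenvectors give P = [[4, -3], [-1, 1]] with P⁻¹ = [[1, 3], [1, 4]], and T = P·diag(1, 3)·P⁻¹.
Then T^6 = P·diag(1, 729)·P⁻¹ = [[4, -2187], [-1, 729]] · [[1, 3], [1, 4]] = [[-2183, -8736], [728, 2913]].

[[-2183, -8736], [728, 2913]]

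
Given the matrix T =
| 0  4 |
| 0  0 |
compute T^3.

[[0, 0], [0, 0]]

T is strictly triangular, hence nilpotent: T^2 = 0, so T^3 = 0.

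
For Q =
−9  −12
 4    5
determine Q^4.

[[321, 480], [−160, −239]]

tr Q = −4 and det Q = 3, so the characteristic polynomial is λ² − (−4)λ + (3) with roots −3 and −1.
Eigenvectors give P = [[−2, 3], [1, −2]] with P⁻¹ = [[−2, −3], [−1, −2]], and Q = P·diag(−3, −1)·P⁻¹.
Then Q^4 = P·diag(81, 1)·P⁻¹ = [[−162, 3], [81, −2]] · [[−2, −3], [−1, −2]] = [[321, 480], [−160, −239]].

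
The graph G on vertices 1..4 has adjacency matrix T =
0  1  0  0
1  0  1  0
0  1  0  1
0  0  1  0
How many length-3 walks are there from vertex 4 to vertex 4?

The number of length-3 walks from vertex 4 to vertex 4 is entry (4,4) of T^3, where T is the adjacency matrix.
T^2 = [[1, 0, 1, 0], [0, 2, 0, 1], [1, 0, 2, 0], [0, 1, 0, 1]]
T^3 = [[0, 2, 0, 1], [2, 0, 3, 0], [0, 3, 0, 2], [1, 0, 2, 0]]

0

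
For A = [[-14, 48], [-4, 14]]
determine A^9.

[[-3584, 12288], [-1024, 3584]]

tr A = 0 and det A = -4, so the characteristic polynomial is λ² − (0)λ + (-4) with roots 2 and -2.
Eigenvectors give P = [[-3, 4], [-1, 1]] with P⁻¹ = [[1, -4], [1, -3]], and A = P·diag(2, -2)·P⁻¹.
Then A^9 = P·diag(512, -512)·P⁻¹ = [[-1536, -2048], [-512, -512]] · [[1, -4], [1, -3]] = [[-3584, 12288], [-1024, 3584]].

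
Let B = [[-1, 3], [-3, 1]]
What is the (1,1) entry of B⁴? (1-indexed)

64

B² = [[-8, 0], [0, -8]]
B³ = [[8, -24], [24, -8]]
B⁴ = [[64, 0], [0, 64]]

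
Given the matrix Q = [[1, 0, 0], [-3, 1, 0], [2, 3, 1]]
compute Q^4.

Q = I + N where N = [[0, 0, 0], [-3, 0, 0], [2, 3, 0]] is strictly lower-triangular, so N^3 = 0.
(I + N)^4 = I + 4·N + 6·N^2 = [[1, 0, 0], [-12, 1, 0], [-46, 12, 1]].

[[1, 0, 0], [-12, 1, 0], [-46, 12, 1]]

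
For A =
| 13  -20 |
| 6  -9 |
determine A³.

[[157, -260], [78, -129]]

tr A = 4 and det A = 3, so the characteristic polynomial is λ² − (4)λ + (3) with roots 3 and 1.
Eigenvectors give P = [[2, -5], [1, -3]] with P⁻¹ = [[3, -5], [1, -2]], and A = P·diag(3, 1)·P⁻¹.
Then A³ = P·diag(27, 1)·P⁻¹ = [[54, -5], [27, -3]] · [[3, -5], [1, -2]] = [[157, -260], [78, -129]].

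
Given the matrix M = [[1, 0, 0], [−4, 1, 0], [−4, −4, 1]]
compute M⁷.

[[1, 0, 0], [−28, 1, 0], [308, −28, 1]]

M = I + N where N = [[0, 0, 0], [−4, 0, 0], [−4, −4, 0]] is strictly lower-triangular, so N³ = 0.
(I + N)⁷ = I + 7·N + 21·N² = [[1, 0, 0], [−28, 1, 0], [308, −28, 1]].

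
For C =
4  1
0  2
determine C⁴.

C² = [[16, 6], [0, 4]]
C³ = [[64, 28], [0, 8]]
C⁴ = [[256, 120], [0, 16]]

[[256, 120], [0, 16]]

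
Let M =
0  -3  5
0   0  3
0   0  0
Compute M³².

M is strictly triangular, hence nilpotent: M³ = 0, so M³² = 0.

[[0, 0, 0], [0, 0, 0], [0, 0, 0]]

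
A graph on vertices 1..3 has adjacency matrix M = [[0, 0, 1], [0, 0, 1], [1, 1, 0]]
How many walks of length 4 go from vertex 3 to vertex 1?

0

The number of length-4 walks from vertex 3 to vertex 1 is entry (3,1) of M⁴, where M is the adjacency matrix.
M² = [[1, 1, 0], [1, 1, 0], [0, 0, 2]]
M³ = [[0, 0, 2], [0, 0, 2], [2, 2, 0]]
M⁴ = [[2, 2, 0], [2, 2, 0], [0, 0, 4]]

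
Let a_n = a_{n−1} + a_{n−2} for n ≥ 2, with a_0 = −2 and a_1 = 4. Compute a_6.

22

With companion matrix A = [[1, 1], [1, 0]], [a_n, a_{n−1}]ᵀ = A·[a_{n−1}, a_{n−2}]ᵀ, so [a_6, a_5]ᵀ = A⁵·[a_1, a_0]ᵀ.
A⁵ = [[8, 5], [5, 3]], giving [a_6, a_5]ᵀ = [[22], [14]].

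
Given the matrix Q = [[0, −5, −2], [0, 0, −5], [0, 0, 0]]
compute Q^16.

[[0, 0, 0], [0, 0, 0], [0, 0, 0]]

Q is strictly triangular, hence nilpotent: Q^3 = 0, so Q^16 = 0.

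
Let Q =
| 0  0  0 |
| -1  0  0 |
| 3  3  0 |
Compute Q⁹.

Q is strictly triangular, hence nilpotent: Q³ = 0, so Q⁹ = 0.

[[0, 0, 0], [0, 0, 0], [0, 0, 0]]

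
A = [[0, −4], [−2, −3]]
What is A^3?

A^2 = [[8, 12], [6, 17]]
A^3 = [[−24, −68], [−34, −75]]

[[−24, −68], [−34, −75]]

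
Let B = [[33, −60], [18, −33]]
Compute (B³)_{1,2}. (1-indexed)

tr B = 0 and det B = −9, so the characteristic polynomial is λ² − (0)λ + (−9) with roots 3 and −3.
Eigenvectors give P = [[2, −5], [1, −3]] with P⁻¹ = [[3, −5], [1, −2]], and B = P·diag(3, −3)·P⁻¹.
Then B³ = P·diag(27, −27)·P⁻¹ = [[54, 135], [27, 81]] · [[3, −5], [1, −2]] = [[297, −540], [162, −297]].

−540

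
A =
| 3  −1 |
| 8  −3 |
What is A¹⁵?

[[3, −1], [8, −3]]

A² = I (check: tr A = 0 and det A = −1), so A¹⁵ = A since 15 is odd.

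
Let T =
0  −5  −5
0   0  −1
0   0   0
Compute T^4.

[[0, 0, 0], [0, 0, 0], [0, 0, 0]]

T is strictly triangular, hence nilpotent: T^3 = 0, so T^4 = 0.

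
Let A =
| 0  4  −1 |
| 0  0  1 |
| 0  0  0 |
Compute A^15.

A is strictly triangular, hence nilpotent: A^3 = 0, so A^15 = 0.

[[0, 0, 0], [0, 0, 0], [0, 0, 0]]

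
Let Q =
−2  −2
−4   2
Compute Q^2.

[[12, 0], [0, 12]]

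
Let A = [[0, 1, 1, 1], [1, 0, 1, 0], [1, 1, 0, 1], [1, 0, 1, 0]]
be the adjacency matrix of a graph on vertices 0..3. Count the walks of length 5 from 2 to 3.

29

The number of length-5 walks from vertex 2 to vertex 3 is entry (2,3) of A^5, where A is the adjacency matrix.
A^2 = [[3, 1, 2, 1], [1, 2, 1, 2], [2, 1, 3, 1], [1, 2, 1, 2]]
A^3 = [[4, 5, 5, 5], [5, 2, 5, 2], [5, 5, 4, 5], [5, 2, 5, 2]]
A^4 = [[15, 9, 14, 9], [9, 10, 9, 10], [14, 9, 15, 9], [9, 10, 9, 10]]
A^5 = [[32, 29, 33, 29], [29, 18, 29, 18], [33, 29, 32, 29], [29, 18, 29, 18]]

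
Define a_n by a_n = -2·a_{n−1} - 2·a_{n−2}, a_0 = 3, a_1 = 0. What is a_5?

0

With companion matrix B = [[-2, -2], [1, 0]], [a_n, a_{n−1}]ᵀ = B·[a_{n−1}, a_{n−2}]ᵀ, so [a_5, a_4]ᵀ = B⁴·[a_1, a_0]ᵀ.
B⁴ = [[-4, 0], [0, -4]], giving [a_5, a_4]ᵀ = [[0], [-12]].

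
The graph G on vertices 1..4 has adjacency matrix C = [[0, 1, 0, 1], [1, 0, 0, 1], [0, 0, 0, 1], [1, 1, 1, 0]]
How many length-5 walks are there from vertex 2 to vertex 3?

6

The number of length-5 walks from vertex 2 to vertex 3 is entry (2,3) of C⁵, where C is the adjacency matrix.
C² = [[2, 1, 1, 1], [1, 2, 1, 1], [1, 1, 1, 0], [1, 1, 0, 3]]
C³ = [[2, 3, 1, 4], [3, 2, 1, 4], [1, 1, 0, 3], [4, 4, 3, 2]]
C⁴ = [[7, 6, 4, 6], [6, 7, 4, 6], [4, 4, 3, 2], [6, 6, 2, 11]]
C⁵ = [[12, 13, 6, 17], [13, 12, 6, 17], [6, 6, 2, 11], [17, 17, 11, 14]]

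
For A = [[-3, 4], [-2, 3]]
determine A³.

A² = I (check: tr A = 0 and det A = -1), so A³ = A since 3 is odd.

[[-3, 4], [-2, 3]]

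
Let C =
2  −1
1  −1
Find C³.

[[5, −2], [2, −1]]

C² = [[3, −1], [1, 0]]
C³ = [[5, −2], [2, −1]]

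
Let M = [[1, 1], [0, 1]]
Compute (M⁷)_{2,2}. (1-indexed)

M = I + N where N = [[0, 1], [0, 0]] is strictly upper-triangular, so N² = 0.
(I + N)⁷ = I + 7·N = [[1, 7], [0, 1]].

1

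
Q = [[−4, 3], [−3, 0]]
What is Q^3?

Q^2 = [[7, −12], [12, −9]]
Q^3 = [[8, 21], [−21, 36]]

[[8, 21], [−21, 36]]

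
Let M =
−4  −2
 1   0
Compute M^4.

M^2 = [[14, 8], [−4, −2]]
M^3 = [[−48, −28], [14, 8]]
M^4 = [[164, 96], [−48, −28]]

[[164, 96], [−48, −28]]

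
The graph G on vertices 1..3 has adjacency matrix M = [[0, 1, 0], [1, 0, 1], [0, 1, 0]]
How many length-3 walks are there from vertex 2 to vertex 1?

The number of length-3 walks from vertex 2 to vertex 1 is entry (2,1) of M³, where M is the adjacency matrix.
M² = [[1, 0, 1], [0, 2, 0], [1, 0, 1]]
M³ = [[0, 2, 0], [2, 0, 2], [0, 2, 0]]

2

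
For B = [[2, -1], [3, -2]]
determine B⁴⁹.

[[2, -1], [3, -2]]

B² = I (check: tr B = 0 and det B = -1), so B⁴⁹ = B since 49 is odd.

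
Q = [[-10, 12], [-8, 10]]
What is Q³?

[[-40, 48], [-32, 40]]

tr Q = 0 and det Q = -4, so the characteristic polynomial is λ² − (0)λ + (-4) with roots -2 and 2.
Eigenvectors give P = [[-3, -1], [-2, -1]] with P⁻¹ = [[-1, 1], [2, -3]], and Q = P·diag(-2, 2)·P⁻¹.
Then Q³ = P·diag(-8, 8)·P⁻¹ = [[24, -8], [16, -8]] · [[-1, 1], [2, -3]] = [[-40, 48], [-32, 40]].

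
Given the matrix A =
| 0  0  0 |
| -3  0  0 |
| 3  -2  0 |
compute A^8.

A is strictly triangular, hence nilpotent: A^3 = 0, so A^8 = 0.

[[0, 0, 0], [0, 0, 0], [0, 0, 0]]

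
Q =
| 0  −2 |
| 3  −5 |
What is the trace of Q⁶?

tr Q = −5 and det Q = 6, so the characteristic polynomial is λ² − (−5)λ + (6) with roots −2 and −3.
Eigenvectors give P = [[1, 2], [1, 3]] with P⁻¹ = [[3, −2], [−1, 1]], and Q = P·diag(−2, −3)·P⁻¹.
Then Q⁶ = P·diag(64, 729)·P⁻¹ = [[64, 1458], [64, 2187]] · [[3, −2], [−1, 1]] = [[−1266, 1330], [−1995, 2059]].

793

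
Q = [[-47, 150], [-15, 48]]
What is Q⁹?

tr Q = 1 and det Q = -6, so the characteristic polynomial is λ² − (1)λ + (-6) with roots 3 and -2.
Eigenvectors give P = [[3, 10], [1, 3]] with P⁻¹ = [[-3, 10], [1, -3]], and Q = P·diag(3, -2)·P⁻¹.
Then Q⁹ = P·diag(19683, -512)·P⁻¹ = [[59049, -5120], [19683, -1536]] · [[-3, 10], [1, -3]] = [[-182267, 605850], [-60585, 201438]].

[[-182267, 605850], [-60585, 201438]]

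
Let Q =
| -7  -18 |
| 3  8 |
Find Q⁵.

tr Q = 1 and det Q = -2, so the characteristic polynomial is λ² − (1)λ + (-2) with roots -1 and 2.
Eigenvectors give P = [[3, -2], [-1, 1]] with P⁻¹ = [[1, 2], [1, 3]], and Q = P·diag(-1, 2)·P⁻¹.
Then Q⁵ = P·diag(-1, 32)·P⁻¹ = [[-3, -64], [1, 32]] · [[1, 2], [1, 3]] = [[-67, -198], [33, 98]].

[[-67, -198], [33, 98]]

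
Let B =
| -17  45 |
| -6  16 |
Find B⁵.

tr B = -1 and det B = -2, so the characteristic polynomial is λ² − (-1)λ + (-2) with roots -2 and 1.
Eigenvectors give P = [[3, -5], [1, -2]] with P⁻¹ = [[2, -5], [1, -3]], and B = P·diag(-2, 1)·P⁻¹.
Then B⁵ = P·diag(-32, 1)·P⁻¹ = [[-96, -5], [-32, -2]] · [[2, -5], [1, -3]] = [[-197, 495], [-66, 166]].

[[-197, 495], [-66, 166]]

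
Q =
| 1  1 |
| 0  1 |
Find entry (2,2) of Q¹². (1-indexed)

Q = I + N where N = [[0, 1], [0, 0]] is strictly upper-triangular, so N² = 0.
(I + N)¹² = I + 12·N = [[1, 12], [0, 1]].

1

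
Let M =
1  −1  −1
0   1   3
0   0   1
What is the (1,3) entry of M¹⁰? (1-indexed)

M = I + N where N = [[0, −1, −1], [0, 0, 3], [0, 0, 0]] is strictly upper-triangular, so N³ = 0.
(I + N)¹⁰ = I + 10·N + 45·N² = [[1, −10, −145], [0, 1, 30], [0, 0, 1]].

−145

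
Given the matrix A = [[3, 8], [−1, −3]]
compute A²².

[[1, 0], [0, 1]]

A² = I (check: tr A = 0 and det A = −1), so A²² = I since 22 is even.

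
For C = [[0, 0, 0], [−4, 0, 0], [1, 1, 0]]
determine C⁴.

C is strictly triangular, hence nilpotent: C³ = 0, so C⁴ = 0.

[[0, 0, 0], [0, 0, 0], [0, 0, 0]]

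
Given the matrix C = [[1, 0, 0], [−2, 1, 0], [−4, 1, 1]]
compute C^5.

[[1, 0, 0], [−10, 1, 0], [−40, 5, 1]]

C = I + N where N = [[0, 0, 0], [−2, 0, 0], [−4, 1, 0]] is strictly lower-triangular, so N^3 = 0.
(I + N)^5 = I + 5·N + 10·N^2 = [[1, 0, 0], [−10, 1, 0], [−40, 5, 1]].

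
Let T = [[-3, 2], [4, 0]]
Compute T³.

T² = [[17, -6], [-12, 8]]
T³ = [[-75, 34], [68, -24]]

[[-75, 34], [68, -24]]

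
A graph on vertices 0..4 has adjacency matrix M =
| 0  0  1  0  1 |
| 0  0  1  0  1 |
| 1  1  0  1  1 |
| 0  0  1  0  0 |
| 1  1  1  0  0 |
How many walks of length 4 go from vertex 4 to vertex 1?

10

The number of length-4 walks from vertex 4 to vertex 1 is entry (4,1) of M⁴, where M is the adjacency matrix.
M² = [[2, 2, 1, 1, 1], [2, 2, 1, 1, 1], [1, 1, 4, 0, 2], [1, 1, 0, 1, 1], [1, 1, 2, 1, 3]]
M³ = [[2, 2, 6, 1, 5], [2, 2, 6, 1, 5], [6, 6, 4, 4, 6], [1, 1, 4, 0, 2], [5, 5, 6, 2, 4]]
M⁴ = [[11, 11, 10, 6, 10], [11, 11, 10, 6, 10], [10, 10, 22, 4, 16], [6, 6, 4, 4, 6], [10, 10, 16, 6, 16]]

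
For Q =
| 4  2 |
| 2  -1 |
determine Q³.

Q² = [[20, 6], [6, 5]]
Q³ = [[92, 34], [34, 7]]

[[92, 34], [34, 7]]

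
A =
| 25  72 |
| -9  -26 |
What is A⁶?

tr A = -1 and det A = -2, so the characteristic polynomial is λ² − (-1)λ + (-2) with roots 1 and -2.
Eigenvectors give P = [[-3, -8], [1, 3]] with P⁻¹ = [[-3, -8], [1, 3]], and A = P·diag(1, -2)·P⁻¹.
Then A⁶ = P·diag(1, 64)·P⁻¹ = [[-3, -512], [1, 192]] · [[-3, -8], [1, 3]] = [[-503, -1512], [189, 568]].

[[-503, -1512], [189, 568]]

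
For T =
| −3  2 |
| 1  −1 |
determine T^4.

T^2 = [[11, −8], [−4, 3]]
T^3 = [[−41, 30], [15, −11]]
T^4 = [[153, −112], [−56, 41]]

[[153, −112], [−56, 41]]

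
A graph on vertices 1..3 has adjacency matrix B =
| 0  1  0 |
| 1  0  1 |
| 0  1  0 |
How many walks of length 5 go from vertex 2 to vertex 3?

4

The number of length-5 walks from vertex 2 to vertex 3 is entry (2,3) of B^5, where B is the adjacency matrix.
B^2 = [[1, 0, 1], [0, 2, 0], [1, 0, 1]]
B^3 = [[0, 2, 0], [2, 0, 2], [0, 2, 0]]
B^4 = [[2, 0, 2], [0, 4, 0], [2, 0, 2]]
B^5 = [[0, 4, 0], [4, 0, 4], [0, 4, 0]]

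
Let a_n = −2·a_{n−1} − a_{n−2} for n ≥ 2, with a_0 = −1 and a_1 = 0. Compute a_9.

−8

With companion matrix T = [[−2, −1], [1, 0]], [a_n, a_{n−1}]ᵀ = T·[a_{n−1}, a_{n−2}]ᵀ, so [a_9, a_8]ᵀ = T^8·[a_1, a_0]ᵀ.
T^8 = [[9, 8], [−8, −7]], giving [a_9, a_8]ᵀ = [[−8], [7]].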